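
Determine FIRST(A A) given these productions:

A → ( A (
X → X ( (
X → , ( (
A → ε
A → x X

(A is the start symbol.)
FIRST sets of the non-terminals involved (from the grammar, by fixed-point iteration):
  FIRST(A) = { '(', 'x', ε }

To compute FIRST(A A), process the symbols left to right:
Symbol A is a non-terminal. Add FIRST(A) \ {ε} = { '(', 'x' }
A is nullable (ε ∈ FIRST(A)), continue to the next symbol.
Symbol A is a non-terminal. Add FIRST(A) \ {ε} = { '(', 'x' }
A is nullable (ε ∈ FIRST(A)), continue to the next symbol.
All symbols are nullable, so ε is in the result.
FIRST(A A) = { '(', 'x', ε }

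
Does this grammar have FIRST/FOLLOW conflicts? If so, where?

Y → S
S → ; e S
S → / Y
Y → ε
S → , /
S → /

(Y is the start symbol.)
No FIRST/FOLLOW conflicts.

A FIRST/FOLLOW conflict occurs when a non-terminal N has a nullable alternative N → β (β ⇒* ε) and another alternative N → α with FIRST(α) ∩ FOLLOW(N) ≠ ∅: on such a lookahead the parser cannot decide between expanding α and letting N vanish via β.

Nullable non-terminals: Y.
FIRST sets used below: FIRST(S) = { ',', '/', ';' }

Y: nullable alternative(s) Y → ε; FOLLOW(Y) = { $ }
  Y → S: FIRST \ {ε} = { ',', '/', ';' } — disjoint from FOLLOW(Y)
  Y → ε: FIRST \ {ε} = { } — this is the only nullable alternative, skip

S has no nullable alternative, so no FIRST/FOLLOW check is needed there.

No FIRST/FOLLOW conflicts found.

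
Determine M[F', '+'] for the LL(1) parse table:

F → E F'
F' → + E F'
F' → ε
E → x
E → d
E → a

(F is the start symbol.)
To find M[F', '+'], we find productions for F' where '+' is in the predict set (PREDICT(N → α) = (FIRST(α) \ {ε}) ∪ (FOLLOW(N) if α ⇒* ε)).

Relevant sets:
  FOLLOW(F') = { $ }

F' → + E F': PREDICT = { '+' }
  '+' is in predict set, so this production goes in M[F', '+']
F' → ε: PREDICT = { $ }

M[F', '+'] = F' → + E F'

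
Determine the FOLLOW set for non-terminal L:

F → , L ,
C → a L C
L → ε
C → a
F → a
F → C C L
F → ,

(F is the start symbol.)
{ $, ',', 'a' }

To compute FOLLOW(L), find every occurrence of L on a right-hand side N → α L β: add FIRST(β) \ {ε}, and if β is empty or nullable also add FOLLOW(N). Iterate to a fixed point.

In F → , L ,: L is followed by ',', add FIRST(',') \ {ε} = { ',' }
In C → a L C: L is followed by C, add FIRST(C) \ {ε} = { 'a' }
In F → C C L: L is at the end, add FOLLOW(F)

The FOLLOW sets referred to above (computed the same way, to a fixed point):
  FOLLOW(F) = { $ }

Taking the union: FOLLOW(L) = { $, ',', 'a' }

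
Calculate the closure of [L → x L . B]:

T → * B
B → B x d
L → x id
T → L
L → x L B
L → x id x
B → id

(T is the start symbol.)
Start with: [L → x L . B]
  [L → x L . B] has the dot before B: add [B → . B x d], [B → . id]
No further items can be added.

CLOSURE = { [B → . B x d], [B → . id], [L → x L . B] }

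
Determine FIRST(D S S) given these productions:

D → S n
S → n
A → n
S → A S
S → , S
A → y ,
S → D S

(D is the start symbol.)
FIRST sets of the non-terminals involved (from the grammar, by fixed-point iteration):
  FIRST(D) = { ',', 'n', 'y' }

To compute FIRST(D S S), process the symbols left to right:
Symbol D is a non-terminal. Add FIRST(D) \ {ε} = { ',', 'n', 'y' }
D is not nullable (ε ∉ FIRST(D)), so stop here.
FIRST(D S S) = { ',', 'n', 'y' }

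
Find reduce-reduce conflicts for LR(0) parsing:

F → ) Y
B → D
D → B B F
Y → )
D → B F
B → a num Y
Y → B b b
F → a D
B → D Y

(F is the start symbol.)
A reduce-reduce conflict occurs when an LR(0) state has two complete items [A → α .] and [B → β .] — both call for a reduction, and with no lookahead the parser cannot choose between them.

Augment with F' → F and build the canonical LR(0) collection (I0 = CLOSURE({[F' → . F]}), then GOTO on every symbol after a dot until no new states appear). It has 20 states:
  I0: { [F → . ) Y], [F → . a D], [F' → . F] }  — shift
  I1: { [B → . D Y], [B → . D], [B → . a num Y], [D → . B B F], [D → . B F], [F → ) . Y], [Y → . )], [Y → . B b b] }  — shift
  I2: { [F' → F .] }  — accept
  I3: { [B → . D Y], [B → . D], [B → . a num Y], [D → . B B F], [D → . B F], [F → a . D] }  — shift
  I4: { [B → . D Y], [B → . D], [B → . a num Y], [D → . B B F], [D → . B F], [D → B . B F], [D → B . F], [F → . ) Y], [F → . a D] }  — shift
  I5: { [B → . D Y], [B → . D], [B → . a num Y], [B → D . Y], [B → D .], [D → . B B F], [D → . B F], [F → a D .], [Y → . )], [Y → . B b b] }  — shift, 2 reduces
  I6: { [B → a . num Y] }  — shift
  I7: { [B → . D Y], [B → . D], [B → . a num Y], [B → a num . Y], [D → . B B F], [D → . B F], [Y → . )], [Y → . B b b] }  — shift
  I8: { [Y → ) .] }  — reduce
  I9: { [B → . D Y], [B → . D], [B → . a num Y], [D → . B B F], [D → . B F], [D → B . B F], [D → B . F], [F → . ) Y], [F → . a D], [Y → B . b b] }  — shift
  I10: { [B → . D Y], [B → . D], [B → . a num Y], [B → D . Y], [B → D .], [D → . B B F], [D → . B F], [Y → . )], [Y → . B b b] }  — shift, reduce
  I11: { [B → a num Y .] }  — reduce
  I12: { [B → D Y .] }  — reduce
  I13: { [B → . D Y], [B → . D], [B → . a num Y], [D → . B B F], [D → . B F], [D → B . B F], [D → B . F], [D → B B . F], [F → . ) Y], [F → . a D] }  — shift
  I14: { [D → B F .] }  — reduce
  I15: { [B → . D Y], [B → . D], [B → . a num Y], [B → a . num Y], [D → . B B F], [D → . B F], [F → a . D] }  — shift
  I16: { [Y → B b . b] }  — shift
  I17: { [Y → B b b .] }  — reduce
  I18: { [D → B B F .], [D → B F .] }  — 2 reduces
  I19: { [F → ) Y .] }  — reduce

I5 contains complete items [B → D .], [F → a D .] — reduce-reduce conflict.
I18 contains complete items [D → B B F .], [D → B F .] — reduce-reduce conflict.

Answer: Yes — I5: [B → D .] vs [F → a D .]; I18: [D → B B F .] vs [D → B F .]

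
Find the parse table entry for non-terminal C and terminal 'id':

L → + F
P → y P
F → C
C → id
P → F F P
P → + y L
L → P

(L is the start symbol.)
To find M[C, 'id'], we find productions for C where 'id' is in the predict set (PREDICT(N → α) = (FIRST(α) \ {ε}) ∪ (FOLLOW(N) if α ⇒* ε)).

C → id: PREDICT = { 'id' }
  'id' is in predict set, so this production goes in M[C, 'id']

M[C, 'id'] = C → id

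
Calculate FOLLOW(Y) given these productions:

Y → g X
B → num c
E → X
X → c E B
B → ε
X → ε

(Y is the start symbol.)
{ $ }

Y is the start symbol, so $ ∈ FOLLOW(Y).
Y does not occur on any right-hand side.

Taking the union: FOLLOW(Y) = { $ }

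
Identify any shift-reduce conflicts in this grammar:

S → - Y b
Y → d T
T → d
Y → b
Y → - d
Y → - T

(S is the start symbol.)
No shift-reduce conflicts

A shift-reduce conflict occurs when an LR(0) state has both:
  - a complete (reduce) item [A → α .] (dot at the end), and
  - a shift item [B → β . c γ] (dot before a terminal).

Augment with S' → S and build the canonical LR(0) collection (I0 = CLOSURE({[S' → . S]}), then GOTO on every symbol after a dot until no new states appear). It has 12 states:
  I0: { [S → . - Y b], [S' → . S] }  — shift
  I1: { [S → - . Y b], [Y → . - T], [Y → . - d], [Y → . b], [Y → . d T] }  — shift
  I2: { [S' → S .] }  — accept
  I3: { [T → . d], [Y → - . T], [Y → - . d] }  — shift
  I4: { [S → - Y . b] }  — shift
  I5: { [Y → b .] }  — reduce
  I6: { [T → . d], [Y → d . T] }  — shift
  I7: { [Y → d T .] }  — reduce
  I8: { [T → d .] }  — reduce
  I9: { [S → - Y b .] }  — reduce
  I10: { [Y → - T .] }  — reduce
  I11: { [T → d .], [Y → - d .] }  — 2 reduces

No state contains both a complete item and a shift item.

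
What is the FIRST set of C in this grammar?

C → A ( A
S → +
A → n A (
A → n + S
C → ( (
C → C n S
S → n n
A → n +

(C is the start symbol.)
To compute FIRST(C), examine every production with C on the left-hand side, reading each right-hand side left to right until a non-nullable symbol is reached.

FIRST sets of the other non-terminals involved (by the same procedure, iterated to a fixed point):
  FIRST(A) = { 'n' }

From C → A ( A:
  - A is a non-terminal: add FIRST(A) \ {ε} = { 'n' }
    A is not nullable, so stop
From C → ( (:
  - '(' is a terminal: add '(' and stop
From C → C n S:
  - C is the symbol being defined: contributes nothing new
    C is not nullable, so stop

Collecting: FIRST(C) = { '(', 'n' }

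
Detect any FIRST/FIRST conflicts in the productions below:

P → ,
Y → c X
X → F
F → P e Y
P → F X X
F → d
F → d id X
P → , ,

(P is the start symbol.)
Yes. P → ',' / P → F X X on { ',' }; P → ',' / P → ',' ',' on { ',' }; P → F X X / P → ',' ',' on { ',' }; F → P e Y / F → d on { 'd' }; F → P e Y / F → d id X on { 'd' }; F → d / F → d id X on { 'd' }

A FIRST/FIRST conflict occurs when two productions N → α and N → β for the same non-terminal have FIRST(α) ∩ FIRST(β) ≠ ∅ (with ε ∈ FIRST of a nullable right-hand side, so two nullable alternatives also conflict).

FIRST sets of the non-terminals at (or reachable through a nullable prefix from) the front of some alternative:
  FIRST(F) = { ',', 'd' }
  FIRST(P) = { ',', 'd' }

Productions for P:
  P → ,: FIRST = { ',' }
  P → F X X: FIRST = { ',', 'd' }
  P → , ,: FIRST = { ',' }
Productions for F:
  F → P e Y: FIRST = { ',', 'd' }
  F → d: FIRST = { 'd' }
  F → d id X: FIRST = { 'd' }
Y, X have only one production, so no FIRST/FIRST conflict is possible there.

Conflict for P: P → , and P → F X X
  Overlap: { ',' }
Conflict for P: P → , and P → , ,
  Overlap: { ',' }
Conflict for P: P → F X X and P → , ,
  Overlap: { ',' }
Conflict for F: F → P e Y and F → d
  Overlap: { 'd' }
Conflict for F: F → P e Y and F → d id X
  Overlap: { 'd' }
Conflict for F: F → d and F → d id X
  Overlap: { 'd' }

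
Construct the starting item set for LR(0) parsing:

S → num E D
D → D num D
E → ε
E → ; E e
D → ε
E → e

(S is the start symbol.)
First, augment the grammar with S' → S
I₀ = CLOSURE({ [S' → . S] }):
  [S' → . S] has the dot before S: add [S → . num E D]
No further items can be added.

I₀ = { [S → . num E D], [S' → . S] }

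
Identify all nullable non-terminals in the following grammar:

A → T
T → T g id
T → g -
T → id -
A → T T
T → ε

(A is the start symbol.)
A non-terminal is nullable if it can derive ε (the empty string): either it has an ε-production, or it has a production whose right-hand side consists entirely of nullable non-terminals.

ε-productions: T → ε
So T is immediately nullable.
A → T: every symbol on the right is nullable, so A is nullable too.
Every non-terminal is now nullable.
Nullable = { 'A', 'T' }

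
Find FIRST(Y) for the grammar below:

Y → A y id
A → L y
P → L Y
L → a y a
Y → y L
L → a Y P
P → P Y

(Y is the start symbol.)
FIRST sets of the other non-terminals involved (by the same procedure, iterated to a fixed point):
  FIRST(A) = { 'a' }

From Y → A y id:
  - A is a non-terminal: add FIRST(A) \ {ε} = { 'a' }
    A is not nullable, so stop
From Y → y L:
  - y is a terminal: add 'y' and stop

Collecting: FIRST(Y) = { 'a', 'y' }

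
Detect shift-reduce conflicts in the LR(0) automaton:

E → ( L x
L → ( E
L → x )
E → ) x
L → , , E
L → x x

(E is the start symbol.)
No shift-reduce conflicts

Augment with E' → E and build the canonical LR(0) collection (I0 = CLOSURE({[E' → . E]}), then GOTO on every symbol after a dot until no new states appear). It has 15 states:
  I0: { [E → . ( L x], [E → . ) x], [E' → . E] }  — shift
  I1: { [E → ( . L x], [L → . ( E], [L → . , , E], [L → . x )], [L → . x x] }  — shift
  I2: { [E → ) . x] }  — shift
  I3: { [E' → E .] }  — accept
  I4: { [E → ) x .] }  — reduce
  I5: { [E → . ( L x], [E → . ) x], [L → ( . E] }  — shift
  I6: { [L → , . , E] }  — shift
  I7: { [E → ( L . x] }  — shift
  I8: { [L → x . )], [L → x . x] }  — shift
  I9: { [L → x ) .] }  — reduce
  I10: { [L → x x .] }  — reduce
  I11: { [E → ( L x .] }  — reduce
  I12: { [E → . ( L x], [E → . ) x], [L → , , . E] }  — shift
  I13: { [L → , , E .] }  — reduce
  I14: { [L → ( E .] }  — reduce

No state contains both a complete item and a shift item.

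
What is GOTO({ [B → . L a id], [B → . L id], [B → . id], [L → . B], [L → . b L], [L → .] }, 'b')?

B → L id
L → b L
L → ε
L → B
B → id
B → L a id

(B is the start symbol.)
{ [B → . L a id], [B → . L id], [B → . id], [L → . B], [L → . b L], [L → .], [L → b . L] }

GOTO(I, 'b') = CLOSURE({ [A → αX.β] : [A → α.Xβ] ∈ I, X = 'b' })

Items with dot before 'b', with the dot advanced:
  [L → . b L] → [L → b . L]
Closure of the advanced items:
  [L → b . L] has the dot before L: add [L → . b L], [L → .], [L → . B]
  [L → . B] has the dot before B: add [B → . L id], [B → . id], [B → . L a id]

GOTO = { [B → . L a id], [B → . L id], [B → . id], [L → . B], [L → . b L], [L → .], [L → b . L] }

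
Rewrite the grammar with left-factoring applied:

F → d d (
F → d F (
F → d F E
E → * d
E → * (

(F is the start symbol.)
F → d F'
F' → d (
F' → F F''
F'' → (
F'' → E
E → * E'
E' → d
E' → (

Left-factoring transforms A → αβ₁ | αβ₂ into A → αA' and A' → β₁ | β₂
(α is the longest common prefix among the alternatives). Repeat until
no nonterminal has two alternatives with a common prefix.

Round 1: F has alternatives sharing prefix 'd'. Introduce F': F → d F'
  Add: F' → d (
  Add: F' → F (
  Add: F' → F E

Round 2: F' has alternatives sharing prefix 'F'. Introduce F'': F' → F F''
  Add: F'' → (
  Add: F'' → E

Round 3: E has alternatives sharing prefix '*'. Introduce E': E → * E'
  Add: E' → d
  Add: E' → (

No remaining common prefixes — done.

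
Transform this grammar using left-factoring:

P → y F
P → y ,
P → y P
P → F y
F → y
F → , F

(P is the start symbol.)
Left-factoring transforms A → αβ₁ | αβ₂ into A → αA' and A' → β₁ | β₂
(α is the longest common prefix among the alternatives). Repeat until
no nonterminal has two alternatives with a common prefix.

Round 1: P has alternatives sharing prefix 'y'. Introduce P': P → y P'
  Add: P' → F
  Add: P' → ,
  Add: P' → P

No remaining common prefixes — done.

Resulting grammar:
P → y P'
P' → F
P' → ,
P' → P
P → F y
F → y
F → , F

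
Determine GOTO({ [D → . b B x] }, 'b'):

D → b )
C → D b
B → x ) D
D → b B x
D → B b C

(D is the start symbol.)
GOTO(I, 'b') = CLOSURE({ [A → αX.β] : [A → α.Xβ] ∈ I, X = 'b' })

Items with dot before 'b', with the dot advanced:
  [D → . b B x] → [D → b . B x]
Closure of the advanced items:
  [D → b . B x] has the dot before B: add [B → . x ) D]

GOTO = { [B → . x ) D], [D → b . B x] }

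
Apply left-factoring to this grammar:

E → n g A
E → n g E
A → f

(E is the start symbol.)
E → n g E'
E' → A
E' → E
A → f

Left-factoring transforms A → αβ₁ | αβ₂ into A → αA' and A' → β₁ | β₂
(α is the longest common prefix among the alternatives). Repeat until
no nonterminal has two alternatives with a common prefix.

Round 1: E has alternatives sharing prefix 'n g'. Introduce E': E → n g E'
  Add: E' → A
  Add: E' → E

No remaining common prefixes — done.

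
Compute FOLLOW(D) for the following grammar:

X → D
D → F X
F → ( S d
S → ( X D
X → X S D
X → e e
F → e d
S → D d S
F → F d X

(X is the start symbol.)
{ $, '(', 'd', 'e' }

In X → D: D is at the end, add FOLLOW(X)
In S → ( X D: D is at the end, add FOLLOW(S)
In X → X S D: D is at the end, add FOLLOW(X)
In S → D d S: D is followed by d S, add FIRST(d S) \ {ε} = { 'd' }

The FOLLOW sets referred to above (computed the same way, to a fixed point):
  FOLLOW(X) = { $, '(', 'd', 'e' }
  FOLLOW(S) = { '(', 'd', 'e' }

Taking the union: FOLLOW(D) = { $, '(', 'd', 'e' }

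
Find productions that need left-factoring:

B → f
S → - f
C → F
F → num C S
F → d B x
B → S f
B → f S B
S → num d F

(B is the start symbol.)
Yes, B has productions with common prefix 'f'

Left-factoring is needed when two productions for the same non-terminal
share a common prefix on the right-hand side.

Productions for B:
  B → f
  B → S f
  B → f S B
Productions for S:
  S → - f
  S → num d F
Productions for F:
  F → num C S
  F → d B x

Found common prefix 'f' in productions for B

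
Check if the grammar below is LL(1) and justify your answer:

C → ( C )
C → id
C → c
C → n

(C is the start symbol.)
Yes, the grammar is LL(1).

A grammar is LL(1) if for each non-terminal N with multiple productions, the predict sets of those productions are pairwise disjoint, where PREDICT(N → α) = (FIRST(α) \ {ε}) ∪ (FOLLOW(N) if α ⇒* ε).

For C:
  PREDICT(C → '(' C ')') = { '(' }
  PREDICT(C → id) = { 'id' }
  PREDICT(C → c) = { 'c' }
  PREDICT(C → n) = { 'n' }

All predict sets are disjoint. The grammar IS LL(1).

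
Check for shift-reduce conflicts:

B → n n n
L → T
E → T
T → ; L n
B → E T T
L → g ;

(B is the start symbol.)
No shift-reduce conflicts

Augment with B' → B and build the canonical LR(0) collection (I0 = CLOSURE({[B' → . B]}), then GOTO on every symbol after a dot until no new states appear). It has 15 states:
  I0: { [B → . E T T], [B → . n n n], [B' → . B], [E → . T], [T → . ; L n] }  — shift
  I1: { [L → . T], [L → . g ;], [T → . ; L n], [T → ; . L n] }  — shift
  I2: { [B' → B .] }  — accept
  I3: { [B → E . T T], [T → . ; L n] }  — shift
  I4: { [E → T .] }  — reduce
  I5: { [B → n . n n] }  — shift
  I6: { [B → n n . n] }  — shift
  I7: { [B → n n n .] }  — reduce
  I8: { [B → E T . T], [T → . ; L n] }  — shift
  I9: { [B → E T T .] }  — reduce
  I10: { [T → ; L . n] }  — shift
  I11: { [L → T .] }  — reduce
  I12: { [L → g . ;] }  — shift
  I13: { [L → g ; .] }  — reduce
  I14: { [T → ; L n .] }  — reduce

No state contains both a complete item and a shift item.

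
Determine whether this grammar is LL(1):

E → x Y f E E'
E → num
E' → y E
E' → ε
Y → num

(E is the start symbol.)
No. Predict set conflict for E': { 'y' }

A grammar is LL(1) if for each non-terminal N with multiple productions, the predict sets of those productions are pairwise disjoint, where PREDICT(N → α) = (FIRST(α) \ {ε}) ∪ (FOLLOW(N) if α ⇒* ε).

Relevant sets:
  FOLLOW(E') = { $, 'y' }

For E:
  PREDICT(E → x Y f E E') = { 'x' }
  PREDICT(E → num) = { 'num' }
For E':
  PREDICT(E' → y E) = { 'y' }
  PREDICT(E' → ε) = { $, 'y' }
Y has a single production, so nothing to check there.

Conflict found: Predict set conflict for E': { 'y' }
The grammar is NOT LL(1).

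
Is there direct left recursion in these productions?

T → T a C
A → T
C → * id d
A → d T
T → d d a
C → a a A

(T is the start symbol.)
Yes, T is left-recursive

Direct left recursion occurs when N → N α for some non-terminal N (the right-hand side begins with the left-hand side itself).

T → T a C: LEFT RECURSIVE (starts with T)
A → T: starts with T
C → * id d: starts with '*'
A → d T: starts with d
T → d d a: starts with d
C → a a A: starts with a

The grammar has direct left recursion on: T.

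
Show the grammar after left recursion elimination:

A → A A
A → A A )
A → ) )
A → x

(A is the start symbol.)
A → ) ) A'
A → x A'
A' → A A'
A' → A ) A'
A' → ε

A is directly left-recursive. The standard transformation for
  A → A α₁ | ... | A α_m | β₁ | ... | β_n
is
  A  → β₁ A' | ... | β_n A'
  A' → α₁ A' | ... | α_m A' | ε

A → ) ) becomes A → ) ) A'
A → x becomes A → x A'
A → A A becomes A' → A A'
A → A A ) becomes A' → A ) A'
Add A' → ε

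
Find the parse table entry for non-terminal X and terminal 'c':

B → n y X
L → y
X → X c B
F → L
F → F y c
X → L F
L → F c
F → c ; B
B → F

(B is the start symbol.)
To find M[X, 'c'], we find productions for X where 'c' is in the predict set (PREDICT(N → α) = (FIRST(α) \ {ε}) ∪ (FOLLOW(N) if α ⇒* ε)).

Relevant sets:
  FIRST(X) = { 'c', 'y' }
  FIRST(L) = { 'c', 'y' }

X → X c B: PREDICT = { 'c', 'y' }
  'c' is in predict set, so this production goes in M[X, 'c']
X → L F: PREDICT = { 'c', 'y' }
  'c' is in predict set, so this production goes in M[X, 'c']

M[X, 'c'] = X → X c B, X → L F  (a multiply-defined cell — the grammar is not LL(1))

Answer: X → X c B, X → L F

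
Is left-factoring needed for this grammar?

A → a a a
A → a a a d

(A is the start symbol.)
Left-factoring is needed when two productions for the same non-terminal
share a common prefix on the right-hand side.

Productions for A:
  A → a a a
  A → a a a d

Found common prefix 'a a a' in productions for A

Answer: Yes, A has productions with common prefix 'a a a'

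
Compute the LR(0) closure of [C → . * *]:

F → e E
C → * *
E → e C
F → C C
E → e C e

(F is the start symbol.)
To compute CLOSURE, for each item [A → α.Bβ] where B is a non-terminal, add [B → .γ] for all productions B → γ; repeat for the newly added items until nothing changes.

Start with: [C → . * *]
The dot precedes the terminal '*', so nothing is added.

CLOSURE = { [C → . * *] }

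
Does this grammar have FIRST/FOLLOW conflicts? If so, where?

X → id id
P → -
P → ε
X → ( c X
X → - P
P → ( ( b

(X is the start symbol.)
Nullable non-terminals: P.

P: nullable alternative(s) P → ε; FOLLOW(P) = { $ }
  P → -: FIRST \ {ε} = { '-' } — disjoint from FOLLOW(P)
  P → ε: FIRST \ {ε} = { } — this is the only nullable alternative, skip
  P → ( ( b: FIRST \ {ε} = { '(' } — disjoint from FOLLOW(P)

X has no nullable alternative, so no FIRST/FOLLOW check is needed there.

No FIRST/FOLLOW conflicts found.

Answer: No FIRST/FOLLOW conflicts.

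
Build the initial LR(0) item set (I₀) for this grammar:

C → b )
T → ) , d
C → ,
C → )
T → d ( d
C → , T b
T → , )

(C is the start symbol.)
{ [C → . )], [C → . , T b], [C → . ,], [C → . b )], [C' → . C] }

First, augment the grammar with C' → C
I₀ = CLOSURE({ [C' → . C] }):
  [C' → . C] has the dot before C: add [C → . b )], [C → . ,], [C → . )], [C → . , T b]
No further items can be added.

I₀ = { [C → . )], [C → . , T b], [C → . ,], [C → . b )], [C' → . C] }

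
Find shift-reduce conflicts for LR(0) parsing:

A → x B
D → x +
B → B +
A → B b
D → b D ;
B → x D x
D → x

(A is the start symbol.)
A shift-reduce conflict occurs when an LR(0) state has both:
  - a complete (reduce) item [A → α .] (dot at the end), and
  - a shift item [B → β . c γ] (dot before a terminal).

Augment with A' → A and build the canonical LR(0) collection (I0 = CLOSURE({[A' → . A]}), then GOTO on every symbol after a dot until no new states appear). It has 15 states:
  I0: { [A → . B b], [A → . x B], [A' → . A], [B → . B +], [B → . x D x] }  — shift
  I1: { [A' → A .] }  — accept
  I2: { [A → B . b], [B → B . +] }  — shift
  I3: { [A → x . B], [B → . B +], [B → . x D x], [B → x . D x], [D → . b D ;], [D → . x +], [D → . x] }  — shift
  I4: { [A → x B .], [B → B . +] }  — shift, reduce
  I5: { [B → x D . x] }  — shift
  I6: { [D → . b D ;], [D → . x +], [D → . x], [D → b . D ;] }  — shift
  I7: { [B → x . D x], [D → . b D ;], [D → . x +], [D → . x], [D → x . +], [D → x .] }  — shift, reduce
  I8: { [D → x + .] }  — reduce
  I9: { [D → x . +], [D → x .] }  — shift, reduce
  I10: { [D → b D . ;] }  — shift
  I11: { [D → b D ; .] }  — reduce
  I12: { [B → x D x .] }  — reduce
  I13: { [B → B + .] }  — reduce
  I14: { [A → B b .] }  — reduce

I4 contains reduce item [A → x B .] and shift item [B → B . +] — shift-reduce conflict.
I7 contains reduce item [D → x .] and shift items [D → . b D ;], [D → . x], [D → . x +], [D → x . +] — shift-reduce conflict.
I9 contains reduce item [D → x .] and shift item [D → x . +] — shift-reduce conflict.

Answer: Yes — I4: [A → x B .] vs [B → B . +]; I7: [D → x .] vs [D → . b D ;]; I9: [D → x .] vs [D → x . +]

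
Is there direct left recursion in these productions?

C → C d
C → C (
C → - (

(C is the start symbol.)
Yes, C is left-recursive

Direct left recursion occurs when N → N α for some non-terminal N (the right-hand side begins with the left-hand side itself).

C → C d: LEFT RECURSIVE (starts with C)
C → C (: LEFT RECURSIVE (starts with C)
C → - (: starts with '-'

The grammar has direct left recursion on: C.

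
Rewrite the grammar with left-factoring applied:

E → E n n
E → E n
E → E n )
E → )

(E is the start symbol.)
Left-factoring transforms A → αβ₁ | αβ₂ into A → αA' and A' → β₁ | β₂
(α is the longest common prefix among the alternatives). Repeat until
no nonterminal has two alternatives with a common prefix.

Round 1: E has alternatives sharing prefix 'E n'. Introduce E': E → E n E'
  Add: E' → n
  Add: E' → ε
  Add: E' → )

No remaining common prefixes — done.

Resulting grammar:
E → E n E'
E' → n
E' → ε
E' → )
E → )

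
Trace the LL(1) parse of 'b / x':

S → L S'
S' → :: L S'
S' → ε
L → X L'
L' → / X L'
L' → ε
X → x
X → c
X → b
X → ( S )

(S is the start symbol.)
Stack is shown with the top on the left.

Stack        Input    Action
----------------------------
S $          b / x $  output S → L S'
L S' $       b / x $  output L → X L'
X L' S' $    b / x $  output X → b
b L' S' $    b / x $  match 'b'
L' S' $      / x $    output L' → / X L'
/ X L' S' $  / x $    match '/'
X L' S' $    x $      output X → x
x L' S' $    x $      match 'x'
L' S' $      $        output L' → ε
S' $         $        output S' → ε
$            $        accept

The string is accepted.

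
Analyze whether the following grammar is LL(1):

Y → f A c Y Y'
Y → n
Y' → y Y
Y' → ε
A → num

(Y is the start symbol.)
A grammar is LL(1) if for each non-terminal N with multiple productions, the predict sets of those productions are pairwise disjoint, where PREDICT(N → α) = (FIRST(α) \ {ε}) ∪ (FOLLOW(N) if α ⇒* ε).

Relevant sets:
  FOLLOW(Y') = { $, 'y' }

For Y:
  PREDICT(Y → f A c Y Y') = { 'f' }
  PREDICT(Y → n) = { 'n' }
For Y':
  PREDICT(Y' → y Y) = { 'y' }
  PREDICT(Y' → ε) = { $, 'y' }
A has a single production, so nothing to check there.

Conflict found: Predict set conflict for Y': { 'y' }
The grammar is NOT LL(1).

Answer: No. Predict set conflict for Y': { 'y' }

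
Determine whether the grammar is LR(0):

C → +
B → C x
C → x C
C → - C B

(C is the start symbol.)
Yes, the grammar is LR(0)

A grammar is LR(0) if no state in the canonical LR(0) collection has:
  - both a shift item (dot before a terminal) and a complete item (shift-reduce conflict), or
  - two or more complete items (reduce-reduce conflict; the accept item [C' → C .] counts as a complete item here).

Augment with C' → C and build the canonical LR(0) collection (I0 = CLOSURE({[C' → . C]}), then GOTO on every symbol after a dot until no new states appear). It has 10 states:
  I0: { [C → . +], [C → . - C B], [C → . x C], [C' → . C] }  — shift
  I1: { [C → + .] }  — reduce
  I2: { [C → - . C B], [C → . +], [C → . - C B], [C → . x C] }  — shift
  I3: { [C' → C .] }  — accept
  I4: { [C → . +], [C → . - C B], [C → . x C], [C → x . C] }  — shift
  I5: { [C → x C .] }  — reduce
  I6: { [B → . C x], [C → - C . B], [C → . +], [C → . - C B], [C → . x C] }  — shift
  I7: { [C → - C B .] }  — reduce
  I8: { [B → C . x] }  — shift
  I9: { [B → C x .] }  — reduce

Every state is either a pure shift/goto state or contains exactly one complete item and nothing to shift — no conflicts. The grammar is LR(0).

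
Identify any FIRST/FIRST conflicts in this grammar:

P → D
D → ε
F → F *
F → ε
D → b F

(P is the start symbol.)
No FIRST/FIRST conflicts.

A FIRST/FIRST conflict occurs when two productions N → α and N → β for the same non-terminal have FIRST(α) ∩ FIRST(β) ≠ ∅ (with ε ∈ FIRST of a nullable right-hand side, so two nullable alternatives also conflict).

FIRST sets of the non-terminals at (or reachable through a nullable prefix from) the front of some alternative:
  FIRST(F) = { '*', ε }

Productions for D:
  D → ε: FIRST = { ε }
  D → b F: FIRST = { 'b' }
Productions for F:
  F → F *: FIRST = { '*' }
  F → ε: FIRST = { ε }
P has only one production, so no FIRST/FIRST conflict is possible there.

All alternatives of each non-terminal have pairwise disjoint FIRST sets.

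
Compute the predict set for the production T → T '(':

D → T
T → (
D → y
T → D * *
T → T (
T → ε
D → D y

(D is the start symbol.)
{ '(', '*', 'y' }

PREDICT(T → T '(') = (FIRST(RHS) \ {ε}) ∪ (FOLLOW(T) if ε ∈ FIRST(RHS), i.e. RHS ⇒* ε)
FIRST(T) = { '(', '*', 'y', ε }
FIRST(T '(') = { '(', '*', 'y' }
ε ∉ FIRST(T '('), so FOLLOW(T) is not added.
PREDICT(T → T '(') = { '(', '*', 'y' }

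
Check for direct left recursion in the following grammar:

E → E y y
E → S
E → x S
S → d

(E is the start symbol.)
Yes, E is left-recursive

Direct left recursion occurs when N → N α for some non-terminal N (the right-hand side begins with the left-hand side itself).

E → E y y: LEFT RECURSIVE (starts with E)
E → S: starts with S
E → x S: starts with x
S → d: starts with d

The grammar has direct left recursion on: E.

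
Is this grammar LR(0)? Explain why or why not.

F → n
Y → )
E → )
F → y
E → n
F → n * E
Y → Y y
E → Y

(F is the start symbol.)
A grammar is LR(0) if no state in the canonical LR(0) collection has:
  - both a shift item (dot before a terminal) and a complete item (shift-reduce conflict), or
  - two or more complete items (reduce-reduce conflict; the accept item [F' → F .] counts as a complete item here).

Augment with F' → F and build the canonical LR(0) collection (I0 = CLOSURE({[F' → . F]}), then GOTO on every symbol after a dot until no new states appear). It has 10 states:
  I0: { [F → . n * E], [F → . n], [F → . y], [F' → . F] }  — shift
  I1: { [F' → F .] }  — accept
  I2: { [F → n . * E], [F → n .] }  — shift, reduce
  I3: { [F → y .] }  — reduce
  I4: { [E → . )], [E → . Y], [E → . n], [F → n * . E], [Y → . )], [Y → . Y y] }  — shift
  I5: { [E → ) .], [Y → ) .] }  — 2 reduces
  I6: { [F → n * E .] }  — reduce
  I7: { [E → Y .], [Y → Y . y] }  — shift, reduce
  I8: { [E → n .] }  — reduce
  I9: { [Y → Y y .] }  — reduce

Conflict in state I2:
  Shift-reduce conflict between [F → n .] and [F → n . * E]
So the grammar is NOT LR(0).

Answer: No. Shift-reduce conflict between [F → n .] and [F → n . * E]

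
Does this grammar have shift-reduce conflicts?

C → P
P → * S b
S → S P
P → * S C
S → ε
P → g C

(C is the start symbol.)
No shift-reduce conflicts

A shift-reduce conflict occurs when an LR(0) state has both:
  - a complete (reduce) item [A → α .] (dot at the end), and
  - a shift item [B → β . c γ] (dot before a terminal).

Augment with C' → C and build the canonical LR(0) collection (I0 = CLOSURE({[C' → . C]}), then GOTO on every symbol after a dot until no new states appear). It has 10 states:
  I0: { [C → . P], [C' → . C], [P → . * S C], [P → . * S b], [P → . g C] }  — shift
  I1: { [P → * . S C], [P → * . S b], [S → . S P], [S → .] }  — reduce
  I2: { [C' → C .] }  — accept
  I3: { [C → P .] }  — reduce
  I4: { [C → . P], [P → . * S C], [P → . * S b], [P → . g C], [P → g . C] }  — shift
  I5: { [P → g C .] }  — reduce
  I6: { [C → . P], [P → * S . C], [P → * S . b], [P → . * S C], [P → . * S b], [P → . g C], [S → S . P] }  — shift
  I7: { [P → * S C .] }  — reduce
  I8: { [C → P .], [S → S P .] }  — 2 reduces
  I9: { [P → * S b .] }  — reduce

No state contains both a complete item and a shift item.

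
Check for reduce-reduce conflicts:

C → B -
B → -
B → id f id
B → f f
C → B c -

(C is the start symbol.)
A reduce-reduce conflict occurs when an LR(0) state has two complete items [A → α .] and [B → β .] — both call for a reduction, and with no lookahead the parser cannot choose between them.

Augment with C' → C and build the canonical LR(0) collection (I0 = CLOSURE({[C' → . C]}), then GOTO on every symbol after a dot until no new states appear). It has 12 states:
  I0: { [B → . -], [B → . f f], [B → . id f id], [C → . B -], [C → . B c -], [C' → . C] }  — shift
  I1: { [B → - .] }  — reduce
  I2: { [C → B . -], [C → B . c -] }  — shift
  I3: { [C' → C .] }  — accept
  I4: { [B → f . f] }  — shift
  I5: { [B → id . f id] }  — shift
  I6: { [B → id f . id] }  — shift
  I7: { [B → id f id .] }  — reduce
  I8: { [B → f f .] }  — reduce
  I9: { [C → B - .] }  — reduce
  I10: { [C → B c . -] }  — shift
  I11: { [C → B c - .] }  — reduce

No state contains more than one complete item.

Answer: No reduce-reduce conflicts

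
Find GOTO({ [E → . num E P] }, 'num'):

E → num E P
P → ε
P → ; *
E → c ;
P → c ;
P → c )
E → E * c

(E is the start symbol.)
GOTO(I, 'num') = CLOSURE({ [A → αX.β] : [A → α.Xβ] ∈ I, X = 'num' })

Items with dot before 'num', with the dot advanced:
  [E → . num E P] → [E → num . E P]
Closure of the advanced items:
  [E → num . E P] has the dot before E: add [E → . num E P], [E → . c ;], [E → . E * c]

GOTO = { [E → . E * c], [E → . c ;], [E → . num E P], [E → num . E P] }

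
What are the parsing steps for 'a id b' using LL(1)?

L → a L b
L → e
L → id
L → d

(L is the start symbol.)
LL(1) parsing maintains a stack (initially the start symbol over $) and the input. At each step: if the stack top is a terminal, match it against the current input token; if it is a non-terminal N, replace it with the RHS of M[N, lookahead] (the unique production whose predict set contains the lookahead).

Stack is shown with the top on the left.

Stack    Input     Action
-------------------------
L $      a id b $  output L → a L b
a L b $  a id b $  match 'a'
L b $    id b $    output L → id
id b $   id b $    match 'id'
b $      b $       match 'b'
$        $         accept

The string is accepted.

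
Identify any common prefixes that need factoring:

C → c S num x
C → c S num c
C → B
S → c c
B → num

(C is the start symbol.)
Left-factoring is needed when two productions for the same non-terminal
share a common prefix on the right-hand side.

Productions for C:
  C → c S num x
  C → c S num c
  C → B

Found common prefix 'c S num' in productions for C

Answer: Yes, C has productions with common prefix 'c S num'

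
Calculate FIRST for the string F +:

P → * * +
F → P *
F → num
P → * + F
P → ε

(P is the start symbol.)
{ '*', 'num' }

FIRST sets of the non-terminals involved (from the grammar, by fixed-point iteration):
  FIRST(F) = { '*', 'num' }

To compute FIRST(F +), process the symbols left to right:
Symbol F is a non-terminal. Add FIRST(F) \ {ε} = { '*', 'num' }
F is not nullable (ε ∉ FIRST(F)), so stop here.
FIRST(F +) = { '*', 'num' }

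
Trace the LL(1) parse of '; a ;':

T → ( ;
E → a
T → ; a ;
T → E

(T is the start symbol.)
Stack is shown with the top on the left.

Stack    Input    Action
------------------------
T $      ; a ; $  output T → ; a ;
; a ; $  ; a ; $  match ';'
a ; $    a ; $    match 'a'
; $      ; $      match ';'
$        $        accept

The string is accepted.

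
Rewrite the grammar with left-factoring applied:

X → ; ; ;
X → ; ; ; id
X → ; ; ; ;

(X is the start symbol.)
X → ; ; ; X'
X' → ε
X' → id
X' → ;

Left-factoring transforms A → αβ₁ | αβ₂ into A → αA' and A' → β₁ | β₂
(α is the longest common prefix among the alternatives). Repeat until
no nonterminal has two alternatives with a common prefix.

Round 1: X has alternatives sharing prefix '; ; ;'. Introduce X': X → ; ; ; X'
  Add: X' → ε
  Add: X' → id
  Add: X' → ;

No remaining common prefixes — done.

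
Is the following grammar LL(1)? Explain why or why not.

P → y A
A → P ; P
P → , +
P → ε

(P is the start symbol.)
A grammar is LL(1) if for each non-terminal N with multiple productions, the predict sets of those productions are pairwise disjoint, where PREDICT(N → α) = (FIRST(α) \ {ε}) ∪ (FOLLOW(N) if α ⇒* ε).

Relevant sets:
  FOLLOW(P) = { $, ';' }

For P:
  PREDICT(P → y A) = { 'y' }
  PREDICT(P → ',' '+') = { ',' }
  PREDICT(P → ε) = { $, ';' }
A has a single production, so nothing to check there.

All predict sets are disjoint. The grammar IS LL(1).

Answer: Yes, the grammar is LL(1).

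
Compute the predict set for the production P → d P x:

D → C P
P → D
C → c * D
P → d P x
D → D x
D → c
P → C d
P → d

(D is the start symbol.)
PREDICT(P → d P x) = (FIRST(RHS) \ {ε}) ∪ (FOLLOW(P) if ε ∈ FIRST(RHS), i.e. RHS ⇒* ε)
FIRST(d P x) = { 'd' }
ε ∉ FIRST(d P x), so FOLLOW(P) is not added.
PREDICT(P → d P x) = { 'd' }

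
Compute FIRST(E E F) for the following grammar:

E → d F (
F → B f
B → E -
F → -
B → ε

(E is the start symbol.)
{ 'd' }

FIRST sets of the non-terminals involved (from the grammar, by fixed-point iteration):
  FIRST(E) = { 'd' }

To compute FIRST(E E F), process the symbols left to right:
Symbol E is a non-terminal. Add FIRST(E) \ {ε} = { 'd' }
E is not nullable (ε ∉ FIRST(E)), so stop here.
FIRST(E E F) = { 'd' }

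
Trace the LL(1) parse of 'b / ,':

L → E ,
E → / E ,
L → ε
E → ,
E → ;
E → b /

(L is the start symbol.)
Stack is shown with the top on the left.

Stack    Input    Action
------------------------
L $      b / , $  output L → E ,
E , $    b / , $  output E → b /
b / , $  b / , $  match 'b'
/ , $    / , $    match '/'
, $      , $      match ','
$        $        accept

The string is accepted.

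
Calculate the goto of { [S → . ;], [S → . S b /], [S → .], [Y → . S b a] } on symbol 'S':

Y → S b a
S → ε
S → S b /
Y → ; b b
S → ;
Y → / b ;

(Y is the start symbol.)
{ [S → S . b /], [Y → S . b a] }

GOTO(I, 'S') = CLOSURE({ [A → αX.β] : [A → α.Xβ] ∈ I, X = 'S' })

Items with dot before 'S', with the dot advanced:
  [S → . S b /] → [S → S . b /]
  [Y → . S b a] → [Y → S . b a]
Closure adds nothing (no advanced item has the dot before a non-terminal).

GOTO = { [S → S . b /], [Y → S . b a] }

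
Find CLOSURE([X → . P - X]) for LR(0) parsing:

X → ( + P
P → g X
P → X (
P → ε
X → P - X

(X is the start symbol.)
{ [P → . X (], [P → . g X], [P → .], [X → . ( + P], [X → . P - X] }

To compute CLOSURE, for each item [A → α.Bβ] where B is a non-terminal, add [B → .γ] for all productions B → γ; repeat for the newly added items until nothing changes.

Start with: [X → . P - X]
  [X → . P - X] has the dot before P: add [P → . g X], [P → . X (], [P → .]
  [P → . X (] has the dot before X: add [X → . ( + P]
No further items can be added.

CLOSURE = { [P → . X (], [P → . g X], [P → .], [X → . ( + P], [X → . P - X] }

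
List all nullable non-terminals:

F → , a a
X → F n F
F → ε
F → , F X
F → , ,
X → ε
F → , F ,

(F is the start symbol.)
{ 'F', 'X' }

ε-productions: F → ε, X → ε
So F, X are immediately nullable.
Every non-terminal is now nullable.
Nullable = { 'F', 'X' }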